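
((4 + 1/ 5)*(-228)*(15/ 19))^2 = 571536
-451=-451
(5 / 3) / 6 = 5 / 18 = 0.28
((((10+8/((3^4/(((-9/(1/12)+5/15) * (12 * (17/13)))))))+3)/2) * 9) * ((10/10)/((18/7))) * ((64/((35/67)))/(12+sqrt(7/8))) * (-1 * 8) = 20402.47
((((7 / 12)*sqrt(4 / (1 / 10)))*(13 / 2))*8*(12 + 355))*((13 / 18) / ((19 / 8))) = 3473288*sqrt(10) / 513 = 21410.33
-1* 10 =-10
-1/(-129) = 0.01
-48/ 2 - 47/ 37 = -935/ 37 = -25.27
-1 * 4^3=-64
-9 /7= -1.29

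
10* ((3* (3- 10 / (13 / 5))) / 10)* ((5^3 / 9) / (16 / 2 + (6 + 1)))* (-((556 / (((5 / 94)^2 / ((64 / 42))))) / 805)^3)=42739960500617311009374208 / 353273779288828125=120982543.87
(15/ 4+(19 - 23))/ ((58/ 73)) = -73/ 232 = -0.31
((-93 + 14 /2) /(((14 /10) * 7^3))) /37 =-430 /88837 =-0.00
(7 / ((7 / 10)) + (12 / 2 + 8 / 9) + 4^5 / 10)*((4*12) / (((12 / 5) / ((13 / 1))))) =279136 / 9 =31015.11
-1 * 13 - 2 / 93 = -1211 / 93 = -13.02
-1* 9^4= -6561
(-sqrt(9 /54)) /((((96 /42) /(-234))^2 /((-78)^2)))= -340075827 * sqrt(6) /32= -26031632.81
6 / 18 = 1 / 3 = 0.33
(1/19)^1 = 1/19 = 0.05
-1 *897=-897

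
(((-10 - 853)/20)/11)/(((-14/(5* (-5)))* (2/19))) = -81985/1232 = -66.55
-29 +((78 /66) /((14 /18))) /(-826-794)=-401953 /13860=-29.00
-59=-59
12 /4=3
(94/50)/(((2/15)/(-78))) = -5499/5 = -1099.80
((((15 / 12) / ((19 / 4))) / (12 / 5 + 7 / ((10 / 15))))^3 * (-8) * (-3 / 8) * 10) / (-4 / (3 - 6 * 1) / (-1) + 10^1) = 625000 / 21268202007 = 0.00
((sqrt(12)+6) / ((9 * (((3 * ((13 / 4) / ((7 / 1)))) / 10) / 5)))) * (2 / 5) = 1120 * sqrt(3) / 351+1120 / 117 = 15.10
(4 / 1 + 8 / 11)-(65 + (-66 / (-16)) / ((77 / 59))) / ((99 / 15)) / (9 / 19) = -283991 / 16632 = -17.07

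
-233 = -233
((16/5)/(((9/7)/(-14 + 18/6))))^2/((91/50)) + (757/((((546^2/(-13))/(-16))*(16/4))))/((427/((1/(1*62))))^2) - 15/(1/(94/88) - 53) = 412.12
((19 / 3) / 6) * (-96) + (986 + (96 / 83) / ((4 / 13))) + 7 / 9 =889.20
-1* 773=-773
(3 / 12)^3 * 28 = 7 / 16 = 0.44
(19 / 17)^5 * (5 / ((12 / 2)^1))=12380495 / 8519142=1.45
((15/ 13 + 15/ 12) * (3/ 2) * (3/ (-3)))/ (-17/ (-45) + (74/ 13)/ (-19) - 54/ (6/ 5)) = 320625/ 3994448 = 0.08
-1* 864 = -864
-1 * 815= -815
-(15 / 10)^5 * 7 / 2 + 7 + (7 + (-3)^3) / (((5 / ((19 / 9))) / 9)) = -6117 / 64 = -95.58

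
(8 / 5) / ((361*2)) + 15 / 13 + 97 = 2303232 / 23465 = 98.16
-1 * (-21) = 21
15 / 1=15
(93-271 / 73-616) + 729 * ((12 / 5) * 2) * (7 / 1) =8748206 / 365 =23967.69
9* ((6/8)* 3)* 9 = 729/4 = 182.25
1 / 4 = 0.25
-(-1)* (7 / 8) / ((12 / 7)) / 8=0.06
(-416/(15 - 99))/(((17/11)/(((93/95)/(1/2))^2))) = 13192608/1073975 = 12.28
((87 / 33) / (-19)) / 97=-29 / 20273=-0.00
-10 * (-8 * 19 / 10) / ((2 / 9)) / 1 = 684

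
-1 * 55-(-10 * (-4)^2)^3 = 4095945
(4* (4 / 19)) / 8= 2 / 19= 0.11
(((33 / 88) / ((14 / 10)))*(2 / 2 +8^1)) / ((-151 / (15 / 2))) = -2025 / 16912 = -0.12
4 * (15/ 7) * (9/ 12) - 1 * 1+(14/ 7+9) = 115/ 7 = 16.43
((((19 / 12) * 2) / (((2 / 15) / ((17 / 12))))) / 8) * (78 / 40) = 4199 / 512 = 8.20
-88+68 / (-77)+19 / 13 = -87509 / 1001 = -87.42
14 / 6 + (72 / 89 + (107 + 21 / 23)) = 681991 / 6141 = 111.06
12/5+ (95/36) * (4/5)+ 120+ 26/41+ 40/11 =128.78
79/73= 1.08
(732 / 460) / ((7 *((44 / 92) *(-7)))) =-183 / 2695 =-0.07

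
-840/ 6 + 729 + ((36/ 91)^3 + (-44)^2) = 1902813431/ 753571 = 2525.06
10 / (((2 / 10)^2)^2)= 6250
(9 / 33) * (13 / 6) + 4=101 / 22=4.59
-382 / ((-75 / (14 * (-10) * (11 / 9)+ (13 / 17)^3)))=-869.25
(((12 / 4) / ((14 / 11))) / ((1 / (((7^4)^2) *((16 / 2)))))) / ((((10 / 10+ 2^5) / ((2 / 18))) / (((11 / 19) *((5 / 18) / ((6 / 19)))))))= 45294865 / 243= 186398.62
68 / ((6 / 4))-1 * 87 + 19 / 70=-8693 / 210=-41.40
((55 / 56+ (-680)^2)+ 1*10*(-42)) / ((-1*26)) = -25870935 / 1456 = -17768.50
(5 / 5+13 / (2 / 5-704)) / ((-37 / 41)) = -141573 / 130166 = -1.09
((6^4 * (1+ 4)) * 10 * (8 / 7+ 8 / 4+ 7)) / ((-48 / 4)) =-383400 / 7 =-54771.43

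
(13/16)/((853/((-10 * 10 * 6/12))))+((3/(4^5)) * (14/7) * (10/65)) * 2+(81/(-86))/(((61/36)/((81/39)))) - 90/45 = -11914870319/3723065216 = -3.20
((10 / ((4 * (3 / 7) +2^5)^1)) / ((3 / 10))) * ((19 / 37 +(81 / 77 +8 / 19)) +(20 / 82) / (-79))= 8693870950 / 4433352099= 1.96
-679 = -679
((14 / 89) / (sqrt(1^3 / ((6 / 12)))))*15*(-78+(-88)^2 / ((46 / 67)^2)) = 908191410*sqrt(2) / 47081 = 27280.15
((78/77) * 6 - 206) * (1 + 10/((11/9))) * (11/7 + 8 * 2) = -191239662/5929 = -32254.96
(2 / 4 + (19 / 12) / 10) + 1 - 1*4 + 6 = 439 / 120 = 3.66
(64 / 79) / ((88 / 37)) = 296 / 869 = 0.34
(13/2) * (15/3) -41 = -17/2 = -8.50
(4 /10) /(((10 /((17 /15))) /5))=17 /75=0.23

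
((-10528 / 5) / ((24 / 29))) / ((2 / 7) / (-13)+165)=-3472924 / 225195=-15.42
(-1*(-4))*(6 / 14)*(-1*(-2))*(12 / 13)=288 / 91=3.16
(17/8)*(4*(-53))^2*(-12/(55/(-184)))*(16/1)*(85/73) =57358611456/803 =71430400.32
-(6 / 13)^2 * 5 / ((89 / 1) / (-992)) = 178560 / 15041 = 11.87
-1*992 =-992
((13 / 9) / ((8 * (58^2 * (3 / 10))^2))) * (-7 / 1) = -2275 / 1833272352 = -0.00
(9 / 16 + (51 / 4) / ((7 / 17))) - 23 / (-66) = 31.88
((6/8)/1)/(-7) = -3/28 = -0.11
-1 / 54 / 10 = -1 / 540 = -0.00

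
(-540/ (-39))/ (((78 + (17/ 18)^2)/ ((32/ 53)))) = 1866240/ 17611529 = 0.11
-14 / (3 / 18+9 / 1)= -84 / 55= -1.53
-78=-78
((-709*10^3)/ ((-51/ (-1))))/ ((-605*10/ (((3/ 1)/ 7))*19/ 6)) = 85080/ 273581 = 0.31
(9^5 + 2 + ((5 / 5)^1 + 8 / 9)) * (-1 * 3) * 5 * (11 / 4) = -7307795 / 3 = -2435931.67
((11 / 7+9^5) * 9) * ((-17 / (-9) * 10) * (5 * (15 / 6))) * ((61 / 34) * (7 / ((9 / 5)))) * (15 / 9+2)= 86675166875 / 27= 3210191365.74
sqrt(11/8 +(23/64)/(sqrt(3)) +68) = sqrt(69 *sqrt(3) +39960)/24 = 8.34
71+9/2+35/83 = 12603/166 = 75.92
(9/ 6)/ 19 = 3/ 38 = 0.08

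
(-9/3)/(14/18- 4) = 27/29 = 0.93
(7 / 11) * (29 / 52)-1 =-369 / 572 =-0.65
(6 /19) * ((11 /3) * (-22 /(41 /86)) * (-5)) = 208120 /779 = 267.16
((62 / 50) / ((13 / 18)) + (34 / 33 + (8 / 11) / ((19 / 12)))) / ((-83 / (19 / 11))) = -653416 / 9791925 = -0.07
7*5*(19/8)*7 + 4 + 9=4759/8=594.88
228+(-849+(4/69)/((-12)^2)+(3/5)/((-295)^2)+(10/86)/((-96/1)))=-230895905319887/371812572000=-621.00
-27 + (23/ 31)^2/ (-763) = -19798090/ 733243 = -27.00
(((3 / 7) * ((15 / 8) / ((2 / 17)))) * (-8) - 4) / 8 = -821 / 112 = -7.33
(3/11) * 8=24/11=2.18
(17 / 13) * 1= 17 / 13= 1.31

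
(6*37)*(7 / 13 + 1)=341.54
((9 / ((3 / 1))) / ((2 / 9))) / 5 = 27 / 10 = 2.70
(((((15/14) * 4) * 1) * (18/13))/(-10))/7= -54/637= -0.08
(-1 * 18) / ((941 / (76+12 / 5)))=-7056 / 4705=-1.50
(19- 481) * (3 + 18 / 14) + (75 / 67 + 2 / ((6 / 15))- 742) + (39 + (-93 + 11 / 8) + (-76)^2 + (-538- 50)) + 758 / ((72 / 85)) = 15988451 / 4824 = 3314.36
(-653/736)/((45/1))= -653/33120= -0.02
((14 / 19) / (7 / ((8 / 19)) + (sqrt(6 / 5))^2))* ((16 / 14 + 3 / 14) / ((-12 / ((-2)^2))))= -40 / 2139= -0.02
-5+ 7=2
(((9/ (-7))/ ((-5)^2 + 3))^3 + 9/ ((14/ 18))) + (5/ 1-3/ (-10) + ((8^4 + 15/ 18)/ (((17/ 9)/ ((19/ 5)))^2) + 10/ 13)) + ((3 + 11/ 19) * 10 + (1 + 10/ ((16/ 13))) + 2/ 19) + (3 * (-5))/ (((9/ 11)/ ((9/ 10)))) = 223415382336185457/ 13437021707200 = 16626.85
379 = 379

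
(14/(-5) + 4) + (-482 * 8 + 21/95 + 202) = -69399/19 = -3652.58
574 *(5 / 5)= 574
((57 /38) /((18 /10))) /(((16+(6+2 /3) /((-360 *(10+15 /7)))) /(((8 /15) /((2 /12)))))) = 12240 /73433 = 0.17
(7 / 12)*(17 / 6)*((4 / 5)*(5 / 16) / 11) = 119 / 3168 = 0.04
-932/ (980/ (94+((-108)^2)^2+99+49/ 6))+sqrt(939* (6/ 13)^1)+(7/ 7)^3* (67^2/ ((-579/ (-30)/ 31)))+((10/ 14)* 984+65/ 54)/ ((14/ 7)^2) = -1321410799020647/ 10213560+3* sqrt(8138)/ 13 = -129378060.77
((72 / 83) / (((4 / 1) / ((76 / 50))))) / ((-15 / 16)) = -3648 / 10375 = -0.35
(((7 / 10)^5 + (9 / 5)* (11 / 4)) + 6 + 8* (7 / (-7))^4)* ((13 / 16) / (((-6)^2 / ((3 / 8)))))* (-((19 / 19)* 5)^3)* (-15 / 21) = 8284497 / 573440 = 14.45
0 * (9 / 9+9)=0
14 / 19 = 0.74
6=6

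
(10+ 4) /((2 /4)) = 28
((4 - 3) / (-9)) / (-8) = 1 / 72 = 0.01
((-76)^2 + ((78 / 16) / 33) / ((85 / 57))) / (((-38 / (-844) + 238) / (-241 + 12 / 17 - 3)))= -856932353314 / 145157475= -5903.47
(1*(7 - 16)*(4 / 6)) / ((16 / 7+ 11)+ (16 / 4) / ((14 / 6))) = -2 / 5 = -0.40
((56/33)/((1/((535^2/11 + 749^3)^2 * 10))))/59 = 11965148406787161205760/235587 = 50788661542390544.49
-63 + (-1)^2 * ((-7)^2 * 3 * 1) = 84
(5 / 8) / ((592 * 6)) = 5 / 28416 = 0.00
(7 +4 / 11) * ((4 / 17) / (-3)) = -108 / 187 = -0.58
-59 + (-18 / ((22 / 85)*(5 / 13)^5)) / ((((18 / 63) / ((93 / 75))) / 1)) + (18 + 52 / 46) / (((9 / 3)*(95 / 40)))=-16186467567473 / 450656250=-35917.55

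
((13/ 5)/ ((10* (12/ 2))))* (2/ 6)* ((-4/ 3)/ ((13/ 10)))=-2/ 135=-0.01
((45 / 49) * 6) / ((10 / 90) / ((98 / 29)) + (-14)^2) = 0.03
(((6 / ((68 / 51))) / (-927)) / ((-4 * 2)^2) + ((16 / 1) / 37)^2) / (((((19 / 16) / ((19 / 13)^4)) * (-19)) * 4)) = -1217918335 / 128873629664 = -0.01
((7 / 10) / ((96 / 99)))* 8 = 231 / 40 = 5.78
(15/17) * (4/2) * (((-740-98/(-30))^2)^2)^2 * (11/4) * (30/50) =2446838562652036324414647218042411/9682031250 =252719548147712942407064.30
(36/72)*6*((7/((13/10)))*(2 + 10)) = 2520/13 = 193.85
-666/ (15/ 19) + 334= -2548/ 5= -509.60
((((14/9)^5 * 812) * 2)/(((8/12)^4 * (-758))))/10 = -13647284/1381455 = -9.88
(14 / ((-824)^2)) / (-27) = -7 / 9166176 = -0.00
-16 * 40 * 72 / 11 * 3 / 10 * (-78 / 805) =1078272 / 8855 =121.77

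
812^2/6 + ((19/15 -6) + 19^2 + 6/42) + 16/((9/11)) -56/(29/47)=1006456601/9135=110175.87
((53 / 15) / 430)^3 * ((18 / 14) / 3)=148877 / 626117625000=0.00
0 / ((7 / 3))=0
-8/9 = -0.89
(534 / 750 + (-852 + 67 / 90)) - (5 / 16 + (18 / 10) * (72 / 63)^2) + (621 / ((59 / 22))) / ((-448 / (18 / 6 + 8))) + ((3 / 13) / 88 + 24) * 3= -11711102865359 / 14882868000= -786.88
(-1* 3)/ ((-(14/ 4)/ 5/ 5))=150/ 7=21.43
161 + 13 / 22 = 3555 / 22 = 161.59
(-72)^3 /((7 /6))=-2239488 /7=-319926.86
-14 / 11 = -1.27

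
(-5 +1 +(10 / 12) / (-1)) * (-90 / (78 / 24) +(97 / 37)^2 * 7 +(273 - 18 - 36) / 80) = -956068027 / 8542560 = -111.92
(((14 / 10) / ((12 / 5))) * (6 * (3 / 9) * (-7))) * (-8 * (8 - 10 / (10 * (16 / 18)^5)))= 9951655 / 24576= 404.93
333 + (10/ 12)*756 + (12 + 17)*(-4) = 847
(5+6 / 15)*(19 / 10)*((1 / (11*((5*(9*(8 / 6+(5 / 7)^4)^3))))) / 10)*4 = 21301741002339 / 10398839379768125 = 0.00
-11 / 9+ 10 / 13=-53 / 117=-0.45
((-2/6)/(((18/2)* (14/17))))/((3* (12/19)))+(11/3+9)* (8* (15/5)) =4136509/13608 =303.98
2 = 2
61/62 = 0.98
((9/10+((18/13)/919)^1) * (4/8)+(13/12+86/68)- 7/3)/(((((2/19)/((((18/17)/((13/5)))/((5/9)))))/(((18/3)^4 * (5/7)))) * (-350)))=-8.57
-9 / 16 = -0.56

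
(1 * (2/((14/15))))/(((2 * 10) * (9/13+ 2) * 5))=39/4900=0.01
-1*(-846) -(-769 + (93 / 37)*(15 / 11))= 655910 / 407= 1611.57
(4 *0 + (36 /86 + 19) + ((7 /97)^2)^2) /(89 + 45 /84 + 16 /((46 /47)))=47605802053432 /259579095110687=0.18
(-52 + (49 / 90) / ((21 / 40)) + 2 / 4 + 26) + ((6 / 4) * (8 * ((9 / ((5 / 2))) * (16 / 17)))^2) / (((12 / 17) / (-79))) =-2831274257 / 22950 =-123367.07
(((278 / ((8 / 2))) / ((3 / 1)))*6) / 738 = 139 / 738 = 0.19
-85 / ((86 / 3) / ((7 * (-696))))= 621180 / 43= 14446.05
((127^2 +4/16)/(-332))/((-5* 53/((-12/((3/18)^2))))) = -1741959/21995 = -79.20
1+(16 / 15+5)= 7.07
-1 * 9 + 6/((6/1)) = -8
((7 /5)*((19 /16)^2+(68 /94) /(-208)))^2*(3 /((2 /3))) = 21349639401489 /1223298252800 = 17.45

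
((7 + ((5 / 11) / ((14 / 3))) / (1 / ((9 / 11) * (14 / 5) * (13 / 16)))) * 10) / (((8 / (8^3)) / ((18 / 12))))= 834180 / 121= 6894.05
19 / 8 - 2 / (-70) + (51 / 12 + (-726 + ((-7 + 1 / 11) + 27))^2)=16882888423 / 33880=498314.30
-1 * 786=-786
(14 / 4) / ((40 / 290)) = 203 / 8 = 25.38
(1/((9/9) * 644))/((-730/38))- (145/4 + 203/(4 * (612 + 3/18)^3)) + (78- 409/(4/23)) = -2310.00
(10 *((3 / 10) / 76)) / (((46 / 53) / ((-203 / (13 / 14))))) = -225939 / 22724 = -9.94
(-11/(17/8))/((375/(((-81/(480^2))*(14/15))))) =77/17000000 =0.00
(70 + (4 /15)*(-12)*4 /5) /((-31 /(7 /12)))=-1967 /1550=-1.27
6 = 6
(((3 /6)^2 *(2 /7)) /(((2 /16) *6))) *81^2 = 4374 /7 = 624.86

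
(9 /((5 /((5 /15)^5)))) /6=1 /810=0.00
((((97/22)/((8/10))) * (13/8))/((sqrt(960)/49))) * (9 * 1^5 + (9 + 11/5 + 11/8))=53323907 * sqrt(15)/675840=305.58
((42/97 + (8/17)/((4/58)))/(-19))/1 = -11966/31331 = -0.38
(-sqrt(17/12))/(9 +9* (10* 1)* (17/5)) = -sqrt(51)/1890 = -0.00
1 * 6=6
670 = 670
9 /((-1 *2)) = -9 /2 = -4.50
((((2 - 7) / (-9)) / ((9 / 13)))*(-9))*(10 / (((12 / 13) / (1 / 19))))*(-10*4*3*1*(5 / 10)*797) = 33673250 / 171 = 196919.59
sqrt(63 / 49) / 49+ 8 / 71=3 * sqrt(7) / 343+ 8 / 71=0.14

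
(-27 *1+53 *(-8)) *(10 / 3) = -4510 / 3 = -1503.33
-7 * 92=-644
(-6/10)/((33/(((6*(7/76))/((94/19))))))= -21/10340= -0.00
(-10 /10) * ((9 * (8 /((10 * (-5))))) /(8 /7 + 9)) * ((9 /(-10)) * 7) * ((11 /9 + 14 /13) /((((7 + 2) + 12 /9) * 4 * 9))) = -39543 /7153250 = -0.01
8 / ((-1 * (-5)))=8 / 5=1.60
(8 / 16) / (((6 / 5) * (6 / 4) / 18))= 5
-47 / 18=-2.61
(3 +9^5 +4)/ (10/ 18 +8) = 531504/ 77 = 6902.65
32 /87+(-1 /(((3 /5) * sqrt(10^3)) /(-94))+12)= 47 * sqrt(10) /30+1076 /87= 17.32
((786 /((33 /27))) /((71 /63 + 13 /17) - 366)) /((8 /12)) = -11364381 /4289560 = -2.65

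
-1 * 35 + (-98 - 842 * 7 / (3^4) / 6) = -35266 / 243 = -145.13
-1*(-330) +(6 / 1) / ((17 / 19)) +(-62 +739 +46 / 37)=638403 / 629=1014.95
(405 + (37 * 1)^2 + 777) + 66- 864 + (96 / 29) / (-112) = 355853 / 203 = 1752.97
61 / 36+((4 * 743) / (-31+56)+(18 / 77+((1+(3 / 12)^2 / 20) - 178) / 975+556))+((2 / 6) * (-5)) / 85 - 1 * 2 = 826544769767 / 1225224000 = 674.61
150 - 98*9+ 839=107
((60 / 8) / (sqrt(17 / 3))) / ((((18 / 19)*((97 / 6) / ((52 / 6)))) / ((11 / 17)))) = 13585*sqrt(51) / 84099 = 1.15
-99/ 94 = -1.05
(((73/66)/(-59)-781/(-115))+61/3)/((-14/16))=-48553156/1567335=-30.98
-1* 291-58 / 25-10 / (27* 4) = -396107 / 1350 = -293.41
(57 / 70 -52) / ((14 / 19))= -68077 / 980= -69.47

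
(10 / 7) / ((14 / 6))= 30 / 49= 0.61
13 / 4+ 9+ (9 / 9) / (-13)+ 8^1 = 20.17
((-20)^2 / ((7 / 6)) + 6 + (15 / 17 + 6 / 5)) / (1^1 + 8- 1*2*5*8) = -208809 / 42245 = -4.94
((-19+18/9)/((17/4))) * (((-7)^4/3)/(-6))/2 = 2401/9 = 266.78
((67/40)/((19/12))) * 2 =201/95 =2.12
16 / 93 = 0.17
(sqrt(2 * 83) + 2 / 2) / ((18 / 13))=13 / 18 + 13 * sqrt(166) / 18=10.03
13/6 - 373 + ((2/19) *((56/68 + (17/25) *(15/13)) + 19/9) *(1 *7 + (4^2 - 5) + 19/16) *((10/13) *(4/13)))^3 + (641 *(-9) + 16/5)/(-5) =10263425884045851510168737/13025526008889426241950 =787.95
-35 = -35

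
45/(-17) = -45/17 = -2.65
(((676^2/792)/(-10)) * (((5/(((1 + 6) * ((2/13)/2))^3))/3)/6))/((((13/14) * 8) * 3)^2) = -371293/1796256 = -0.21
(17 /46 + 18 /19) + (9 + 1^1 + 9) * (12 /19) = 11639 /874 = 13.32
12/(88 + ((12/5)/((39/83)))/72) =14040/103043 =0.14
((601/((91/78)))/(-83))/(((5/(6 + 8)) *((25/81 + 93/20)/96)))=-224322048/666739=-336.45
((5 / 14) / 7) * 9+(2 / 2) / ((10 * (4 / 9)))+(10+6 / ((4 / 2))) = 26821 / 1960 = 13.68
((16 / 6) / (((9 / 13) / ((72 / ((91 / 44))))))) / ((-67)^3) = -2816 / 6316023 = -0.00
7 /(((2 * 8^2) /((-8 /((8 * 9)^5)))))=-7 /30958682112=-0.00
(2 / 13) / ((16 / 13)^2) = 13 / 128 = 0.10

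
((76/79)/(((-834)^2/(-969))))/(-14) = 6137/64107078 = 0.00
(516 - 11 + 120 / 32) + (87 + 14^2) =3167 / 4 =791.75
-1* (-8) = 8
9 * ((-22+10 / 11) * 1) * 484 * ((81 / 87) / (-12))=7128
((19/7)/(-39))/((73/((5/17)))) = -95/338793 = -0.00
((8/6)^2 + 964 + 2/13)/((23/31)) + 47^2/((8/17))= 129082595/21528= 5996.03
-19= -19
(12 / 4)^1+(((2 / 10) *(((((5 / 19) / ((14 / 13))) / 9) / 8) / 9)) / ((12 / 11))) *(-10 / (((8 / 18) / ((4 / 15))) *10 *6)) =62052337 / 20684160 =3.00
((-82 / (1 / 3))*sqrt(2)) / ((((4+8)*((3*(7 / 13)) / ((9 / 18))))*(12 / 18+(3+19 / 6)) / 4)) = -26*sqrt(2) / 7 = -5.25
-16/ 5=-3.20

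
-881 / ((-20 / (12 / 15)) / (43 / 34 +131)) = 3961857 / 850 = 4661.01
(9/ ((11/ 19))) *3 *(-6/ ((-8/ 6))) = 4617/ 22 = 209.86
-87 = -87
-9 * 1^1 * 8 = -72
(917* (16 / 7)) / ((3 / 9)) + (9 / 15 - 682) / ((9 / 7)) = 259111 / 45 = 5758.02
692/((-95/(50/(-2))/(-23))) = -79580/19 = -4188.42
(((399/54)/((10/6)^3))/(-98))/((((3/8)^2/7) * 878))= -152/164625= -0.00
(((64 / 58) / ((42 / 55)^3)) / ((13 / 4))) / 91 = 2662000 / 317717127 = 0.01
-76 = -76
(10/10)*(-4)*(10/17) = -40/17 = -2.35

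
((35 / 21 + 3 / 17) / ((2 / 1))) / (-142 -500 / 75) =-47 / 7582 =-0.01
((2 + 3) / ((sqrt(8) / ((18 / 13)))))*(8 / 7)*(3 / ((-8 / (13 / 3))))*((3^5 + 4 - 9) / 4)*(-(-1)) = -765*sqrt(2) / 4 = -270.47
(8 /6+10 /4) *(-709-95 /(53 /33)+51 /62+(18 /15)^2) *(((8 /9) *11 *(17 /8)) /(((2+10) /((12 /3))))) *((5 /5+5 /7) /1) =-38658450347 /1109025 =-34858.05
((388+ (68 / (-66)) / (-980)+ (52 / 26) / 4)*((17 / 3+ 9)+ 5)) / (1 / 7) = 185320829 / 3465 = 53483.64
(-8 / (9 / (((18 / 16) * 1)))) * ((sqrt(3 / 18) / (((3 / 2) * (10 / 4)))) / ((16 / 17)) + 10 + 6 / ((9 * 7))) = -212 / 21 - 17 * sqrt(6) / 360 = -10.21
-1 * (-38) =38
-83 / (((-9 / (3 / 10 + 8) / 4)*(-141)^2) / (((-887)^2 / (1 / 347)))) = 3761515838854 / 894645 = 4204478.69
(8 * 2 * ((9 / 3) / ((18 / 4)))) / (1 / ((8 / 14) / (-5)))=-1.22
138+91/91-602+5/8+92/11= -39953/88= -454.01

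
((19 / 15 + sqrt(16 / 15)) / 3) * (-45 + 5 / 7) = -1178 / 63 -248 * sqrt(15) / 63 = -33.94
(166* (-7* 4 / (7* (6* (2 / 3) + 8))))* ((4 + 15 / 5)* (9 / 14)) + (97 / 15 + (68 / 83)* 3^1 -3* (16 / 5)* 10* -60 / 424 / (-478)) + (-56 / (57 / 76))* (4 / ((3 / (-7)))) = 21611065466 / 47311245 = 456.78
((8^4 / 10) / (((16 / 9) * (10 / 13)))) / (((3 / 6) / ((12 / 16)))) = 11232 / 25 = 449.28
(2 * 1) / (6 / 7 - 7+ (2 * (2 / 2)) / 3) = -42 / 115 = -0.37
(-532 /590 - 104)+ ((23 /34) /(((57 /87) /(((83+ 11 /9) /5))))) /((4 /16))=-30300874 /857565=-35.33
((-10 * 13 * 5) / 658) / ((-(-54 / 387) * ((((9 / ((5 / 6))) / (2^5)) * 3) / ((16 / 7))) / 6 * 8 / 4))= -8944000 / 186543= -47.95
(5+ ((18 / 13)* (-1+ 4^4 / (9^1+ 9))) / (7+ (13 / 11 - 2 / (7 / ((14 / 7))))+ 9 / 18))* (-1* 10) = -1178370 / 16237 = -72.57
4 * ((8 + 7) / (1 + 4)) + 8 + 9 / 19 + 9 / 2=949 / 38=24.97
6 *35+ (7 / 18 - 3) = 3733 / 18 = 207.39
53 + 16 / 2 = 61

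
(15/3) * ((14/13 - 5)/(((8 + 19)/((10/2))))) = -425/117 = -3.63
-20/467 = -0.04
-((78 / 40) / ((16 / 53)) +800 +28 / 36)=-807.24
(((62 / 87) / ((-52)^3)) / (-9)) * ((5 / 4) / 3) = 155 / 660576384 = 0.00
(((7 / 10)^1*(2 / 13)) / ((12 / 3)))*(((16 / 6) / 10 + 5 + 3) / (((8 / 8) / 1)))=217 / 975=0.22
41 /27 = 1.52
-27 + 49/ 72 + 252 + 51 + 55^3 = 11998921/ 72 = 166651.68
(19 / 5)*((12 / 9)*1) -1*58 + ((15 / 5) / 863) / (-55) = -7537451 / 142395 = -52.93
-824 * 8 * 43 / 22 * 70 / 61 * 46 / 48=-28522760 / 2013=-14169.28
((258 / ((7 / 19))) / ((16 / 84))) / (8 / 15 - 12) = -2565 / 8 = -320.62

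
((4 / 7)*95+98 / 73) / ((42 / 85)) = 112.58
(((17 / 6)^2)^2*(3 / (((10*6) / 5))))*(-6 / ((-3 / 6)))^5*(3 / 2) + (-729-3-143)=6012637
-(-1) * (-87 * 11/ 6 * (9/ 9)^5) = -319/ 2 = -159.50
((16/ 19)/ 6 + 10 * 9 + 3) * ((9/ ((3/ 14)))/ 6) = 37163/ 57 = 651.98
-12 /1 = -12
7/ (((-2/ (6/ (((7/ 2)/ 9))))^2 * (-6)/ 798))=-55404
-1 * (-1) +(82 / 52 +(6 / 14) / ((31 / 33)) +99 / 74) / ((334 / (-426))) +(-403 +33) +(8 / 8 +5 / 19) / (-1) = -124050745656 / 331188221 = -374.56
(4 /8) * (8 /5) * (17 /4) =17 /5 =3.40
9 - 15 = -6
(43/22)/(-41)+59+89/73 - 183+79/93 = -746960311/6123678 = -121.98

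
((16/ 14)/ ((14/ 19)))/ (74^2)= 19/ 67081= 0.00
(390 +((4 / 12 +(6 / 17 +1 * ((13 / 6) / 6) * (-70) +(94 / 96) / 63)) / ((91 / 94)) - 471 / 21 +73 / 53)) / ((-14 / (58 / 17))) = -1235156222201 / 14752476648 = -83.73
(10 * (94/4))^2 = 55225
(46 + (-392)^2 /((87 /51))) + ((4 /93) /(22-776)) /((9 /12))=9479606986 /105183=90124.90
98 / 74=49 / 37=1.32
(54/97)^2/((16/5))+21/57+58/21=48461719/15016764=3.23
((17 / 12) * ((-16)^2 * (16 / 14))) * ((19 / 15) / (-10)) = -82688 / 1575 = -52.50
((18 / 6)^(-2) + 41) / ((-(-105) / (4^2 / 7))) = 0.89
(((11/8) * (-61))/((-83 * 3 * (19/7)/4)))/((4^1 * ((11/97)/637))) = 697.10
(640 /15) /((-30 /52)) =-3328 /45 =-73.96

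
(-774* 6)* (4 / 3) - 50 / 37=-229154 / 37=-6193.35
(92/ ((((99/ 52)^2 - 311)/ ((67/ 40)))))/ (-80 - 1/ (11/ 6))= 11458876/ 1840981745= 0.01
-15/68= -0.22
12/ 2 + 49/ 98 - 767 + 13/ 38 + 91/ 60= -864851/ 1140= -758.64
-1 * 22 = -22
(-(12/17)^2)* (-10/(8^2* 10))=9/1156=0.01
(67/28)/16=67/448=0.15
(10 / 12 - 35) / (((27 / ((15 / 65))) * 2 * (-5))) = 41 / 1404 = 0.03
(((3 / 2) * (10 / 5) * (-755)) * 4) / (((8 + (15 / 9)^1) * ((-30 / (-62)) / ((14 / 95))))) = -786408 / 2755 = -285.45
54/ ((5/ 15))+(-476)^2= 226738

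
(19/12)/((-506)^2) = 19/3072432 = 0.00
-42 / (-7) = 6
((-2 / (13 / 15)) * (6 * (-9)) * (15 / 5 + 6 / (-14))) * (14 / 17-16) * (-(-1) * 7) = -7523280 / 221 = -34041.99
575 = 575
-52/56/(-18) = 13/252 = 0.05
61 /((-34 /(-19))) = 34.09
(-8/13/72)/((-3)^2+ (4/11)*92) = -11/54639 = -0.00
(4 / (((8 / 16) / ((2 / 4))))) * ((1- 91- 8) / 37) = -392 / 37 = -10.59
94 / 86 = 47 / 43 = 1.09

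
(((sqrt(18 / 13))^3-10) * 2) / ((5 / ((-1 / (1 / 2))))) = 8-216 * sqrt(26) / 845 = 6.70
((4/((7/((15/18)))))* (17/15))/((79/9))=34/553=0.06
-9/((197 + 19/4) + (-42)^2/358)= -2148/49327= -0.04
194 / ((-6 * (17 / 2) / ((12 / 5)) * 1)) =-776 / 85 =-9.13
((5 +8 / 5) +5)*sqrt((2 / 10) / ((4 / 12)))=58*sqrt(15) / 25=8.99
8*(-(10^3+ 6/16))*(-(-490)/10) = -392147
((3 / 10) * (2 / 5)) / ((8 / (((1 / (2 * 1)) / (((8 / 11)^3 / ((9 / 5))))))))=35937 / 1024000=0.04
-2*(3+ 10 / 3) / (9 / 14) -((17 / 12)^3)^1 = -22.55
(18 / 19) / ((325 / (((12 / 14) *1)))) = 108 / 43225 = 0.00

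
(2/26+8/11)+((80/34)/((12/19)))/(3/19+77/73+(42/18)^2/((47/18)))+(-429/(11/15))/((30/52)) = -158676698513/156784914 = -1012.07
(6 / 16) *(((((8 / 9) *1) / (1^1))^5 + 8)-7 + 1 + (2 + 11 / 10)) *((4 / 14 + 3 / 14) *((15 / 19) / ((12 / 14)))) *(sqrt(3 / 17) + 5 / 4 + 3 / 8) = 23374253 *sqrt(51) / 406886976 + 303865289 / 191476224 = 2.00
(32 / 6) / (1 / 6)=32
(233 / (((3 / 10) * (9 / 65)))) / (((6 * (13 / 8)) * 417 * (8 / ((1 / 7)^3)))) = 5825 / 11585511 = 0.00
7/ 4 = 1.75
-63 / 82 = -0.77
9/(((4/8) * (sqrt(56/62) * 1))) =9 * sqrt(217)/7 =18.94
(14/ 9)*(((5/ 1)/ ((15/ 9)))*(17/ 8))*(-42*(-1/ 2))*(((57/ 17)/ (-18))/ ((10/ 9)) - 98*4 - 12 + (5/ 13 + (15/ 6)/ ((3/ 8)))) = -258022387/ 3120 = -82699.48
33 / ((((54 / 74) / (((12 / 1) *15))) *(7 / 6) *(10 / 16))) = 78144 / 7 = 11163.43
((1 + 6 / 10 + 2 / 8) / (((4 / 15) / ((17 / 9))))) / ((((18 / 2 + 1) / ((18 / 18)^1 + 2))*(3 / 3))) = 629 / 160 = 3.93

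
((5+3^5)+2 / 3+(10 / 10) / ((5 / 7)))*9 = 11253 / 5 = 2250.60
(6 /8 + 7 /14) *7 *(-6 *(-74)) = 3885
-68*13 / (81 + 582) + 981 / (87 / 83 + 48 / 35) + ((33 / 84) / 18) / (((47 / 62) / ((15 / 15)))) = 3738276149 / 9250164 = 404.13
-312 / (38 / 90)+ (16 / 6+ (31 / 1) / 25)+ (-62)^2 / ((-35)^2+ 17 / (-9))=-2870210791 / 3921600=-731.90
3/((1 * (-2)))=-3/2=-1.50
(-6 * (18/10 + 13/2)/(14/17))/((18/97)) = -136867/420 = -325.87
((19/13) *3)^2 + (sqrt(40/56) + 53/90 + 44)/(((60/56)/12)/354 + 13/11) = 57.66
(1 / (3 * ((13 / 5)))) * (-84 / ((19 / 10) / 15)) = -21000 / 247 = -85.02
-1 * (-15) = 15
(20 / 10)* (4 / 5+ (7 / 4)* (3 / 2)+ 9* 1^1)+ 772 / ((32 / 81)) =79159 / 40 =1978.98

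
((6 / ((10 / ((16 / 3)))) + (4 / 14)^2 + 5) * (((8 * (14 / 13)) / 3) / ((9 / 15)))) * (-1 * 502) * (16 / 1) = -318377.10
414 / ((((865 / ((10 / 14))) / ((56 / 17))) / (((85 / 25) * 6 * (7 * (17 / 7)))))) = 337824 / 865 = 390.55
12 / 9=1.33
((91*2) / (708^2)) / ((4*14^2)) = 13 / 28070784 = 0.00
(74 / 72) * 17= 629 / 36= 17.47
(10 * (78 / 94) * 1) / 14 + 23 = 7762 / 329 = 23.59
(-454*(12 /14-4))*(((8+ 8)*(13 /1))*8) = 16620032 /7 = 2374290.29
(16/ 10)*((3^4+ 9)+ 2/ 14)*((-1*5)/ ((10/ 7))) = -2524/ 5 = -504.80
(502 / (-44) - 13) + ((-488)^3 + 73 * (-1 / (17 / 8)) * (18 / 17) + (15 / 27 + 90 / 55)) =-6650016425071 / 57222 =-116214330.59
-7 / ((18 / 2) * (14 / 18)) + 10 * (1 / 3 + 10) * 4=1237 / 3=412.33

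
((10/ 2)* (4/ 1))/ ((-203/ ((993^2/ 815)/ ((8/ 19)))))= -18734931/ 66178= -283.10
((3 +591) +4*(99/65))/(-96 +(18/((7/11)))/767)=-2684913/429355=-6.25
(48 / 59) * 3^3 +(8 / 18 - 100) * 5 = -252656 / 531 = -475.81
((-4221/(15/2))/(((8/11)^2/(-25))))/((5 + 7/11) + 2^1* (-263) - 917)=-9363585/505952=-18.51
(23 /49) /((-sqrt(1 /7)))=-23 * sqrt(7) /49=-1.24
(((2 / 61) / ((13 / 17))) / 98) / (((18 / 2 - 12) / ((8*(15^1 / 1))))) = -680 / 38857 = -0.02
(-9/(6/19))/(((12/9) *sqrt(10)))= -171 *sqrt(10)/80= -6.76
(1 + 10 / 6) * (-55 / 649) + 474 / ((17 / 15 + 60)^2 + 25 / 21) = -51692285 / 521096673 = -0.10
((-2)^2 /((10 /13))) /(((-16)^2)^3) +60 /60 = 41943053 /41943040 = 1.00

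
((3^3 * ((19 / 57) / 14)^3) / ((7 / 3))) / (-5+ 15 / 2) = 3 / 48020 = 0.00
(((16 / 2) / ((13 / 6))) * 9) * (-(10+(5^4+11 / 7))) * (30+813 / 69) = -1849917312 / 2093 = -883859.20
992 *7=6944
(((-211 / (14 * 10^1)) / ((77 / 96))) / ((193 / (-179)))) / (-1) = -906456 / 520135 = -1.74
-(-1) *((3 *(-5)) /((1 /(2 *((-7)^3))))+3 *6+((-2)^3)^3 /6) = 10222.67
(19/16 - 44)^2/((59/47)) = 22053575/15104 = 1460.11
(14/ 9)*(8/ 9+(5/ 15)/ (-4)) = 1.25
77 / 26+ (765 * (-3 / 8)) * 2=-29681 / 52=-570.79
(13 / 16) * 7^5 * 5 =1092455 / 16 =68278.44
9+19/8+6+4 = 171/8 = 21.38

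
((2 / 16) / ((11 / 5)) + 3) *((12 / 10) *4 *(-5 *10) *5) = -40350 / 11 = -3668.18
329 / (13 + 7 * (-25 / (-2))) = 3.27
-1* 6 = -6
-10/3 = -3.33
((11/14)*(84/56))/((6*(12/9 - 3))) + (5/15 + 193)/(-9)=-163291/7560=-21.60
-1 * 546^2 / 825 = -99372 / 275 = -361.35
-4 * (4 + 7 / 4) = -23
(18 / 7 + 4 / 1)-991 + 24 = -6723 / 7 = -960.43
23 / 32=0.72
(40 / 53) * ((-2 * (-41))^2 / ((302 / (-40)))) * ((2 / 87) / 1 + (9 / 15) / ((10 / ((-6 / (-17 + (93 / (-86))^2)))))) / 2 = -1252839133312 / 81520326663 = -15.37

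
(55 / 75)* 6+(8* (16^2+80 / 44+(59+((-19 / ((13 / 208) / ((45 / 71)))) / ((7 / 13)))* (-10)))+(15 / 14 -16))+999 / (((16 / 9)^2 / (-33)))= 144988051839 / 6997760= 20719.21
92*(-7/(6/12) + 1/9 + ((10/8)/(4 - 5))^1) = -12535/9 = -1392.78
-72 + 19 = -53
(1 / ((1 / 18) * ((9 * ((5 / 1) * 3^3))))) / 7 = 2 / 945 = 0.00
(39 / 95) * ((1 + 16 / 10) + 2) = 897 / 475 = 1.89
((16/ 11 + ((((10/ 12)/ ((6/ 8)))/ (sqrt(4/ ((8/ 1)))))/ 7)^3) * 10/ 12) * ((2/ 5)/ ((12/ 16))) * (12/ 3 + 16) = 160000 * sqrt(2)/ 2250423 + 1280/ 99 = 13.03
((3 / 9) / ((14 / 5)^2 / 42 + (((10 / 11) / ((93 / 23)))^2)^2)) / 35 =1825371579735 / 36267004712806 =0.05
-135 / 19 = -7.11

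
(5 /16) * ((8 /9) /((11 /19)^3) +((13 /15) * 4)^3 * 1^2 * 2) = 49359437 /1796850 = 27.47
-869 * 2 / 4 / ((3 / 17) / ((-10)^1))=73865 / 3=24621.67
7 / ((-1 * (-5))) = 7 / 5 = 1.40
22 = 22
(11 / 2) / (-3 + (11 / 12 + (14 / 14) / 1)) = -66 / 13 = -5.08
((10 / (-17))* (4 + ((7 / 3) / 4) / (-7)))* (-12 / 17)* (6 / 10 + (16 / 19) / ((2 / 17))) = 69278 / 5491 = 12.62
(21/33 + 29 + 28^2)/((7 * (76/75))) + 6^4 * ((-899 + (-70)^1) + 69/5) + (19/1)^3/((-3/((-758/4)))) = -17656164199/21945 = -804564.33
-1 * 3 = -3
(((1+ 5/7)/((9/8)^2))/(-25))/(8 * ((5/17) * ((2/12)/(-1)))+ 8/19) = -1.88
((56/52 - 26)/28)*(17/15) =-459/455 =-1.01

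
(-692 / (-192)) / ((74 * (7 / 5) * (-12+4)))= -865 / 198912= -0.00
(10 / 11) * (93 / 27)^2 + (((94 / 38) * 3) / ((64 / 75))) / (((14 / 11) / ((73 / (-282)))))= 273540805 / 30336768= 9.02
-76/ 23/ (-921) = 76/ 21183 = 0.00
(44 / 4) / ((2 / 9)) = 99 / 2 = 49.50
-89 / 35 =-2.54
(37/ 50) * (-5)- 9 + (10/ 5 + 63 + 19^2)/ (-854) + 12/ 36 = -12.87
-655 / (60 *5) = -131 / 60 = -2.18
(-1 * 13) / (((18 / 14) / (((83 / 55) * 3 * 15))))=-7553 / 11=-686.64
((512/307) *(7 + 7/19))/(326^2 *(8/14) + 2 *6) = 125440/620030401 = 0.00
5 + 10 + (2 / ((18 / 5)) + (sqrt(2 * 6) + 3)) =2 * sqrt(3) + 167 / 9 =22.02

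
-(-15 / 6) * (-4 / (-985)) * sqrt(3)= 2 * sqrt(3) / 197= 0.02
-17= -17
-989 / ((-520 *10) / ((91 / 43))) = 161 / 400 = 0.40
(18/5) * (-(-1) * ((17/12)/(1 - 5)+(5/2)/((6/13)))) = 729/40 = 18.22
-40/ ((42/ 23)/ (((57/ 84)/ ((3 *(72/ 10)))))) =-10925/ 15876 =-0.69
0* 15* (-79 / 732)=0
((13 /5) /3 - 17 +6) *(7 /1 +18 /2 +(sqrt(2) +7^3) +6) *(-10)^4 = -110960000 /3 - 304000 *sqrt(2) /3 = -37129973.64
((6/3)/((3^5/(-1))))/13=-2/3159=-0.00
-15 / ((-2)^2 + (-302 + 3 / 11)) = 0.05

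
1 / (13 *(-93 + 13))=-1 / 1040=-0.00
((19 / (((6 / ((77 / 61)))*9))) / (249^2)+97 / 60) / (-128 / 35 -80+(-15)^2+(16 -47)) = 23112277181 / 1577482514856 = 0.01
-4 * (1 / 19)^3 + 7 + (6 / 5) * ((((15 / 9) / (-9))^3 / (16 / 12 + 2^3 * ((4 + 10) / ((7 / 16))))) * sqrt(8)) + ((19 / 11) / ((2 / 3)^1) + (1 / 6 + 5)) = 3340201 / 226347 -25 * sqrt(2) / 422091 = 14.76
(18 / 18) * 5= 5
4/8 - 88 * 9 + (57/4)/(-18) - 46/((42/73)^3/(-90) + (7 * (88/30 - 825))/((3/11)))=-7023486978092285/8864798911752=-792.29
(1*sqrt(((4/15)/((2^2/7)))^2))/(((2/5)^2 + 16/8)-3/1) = -5/9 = -0.56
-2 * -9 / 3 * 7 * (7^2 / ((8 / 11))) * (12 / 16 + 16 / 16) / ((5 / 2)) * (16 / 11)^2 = 230496 / 55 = 4190.84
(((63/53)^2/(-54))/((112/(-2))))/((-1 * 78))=-7/1168544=-0.00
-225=-225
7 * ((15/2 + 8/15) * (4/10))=22.49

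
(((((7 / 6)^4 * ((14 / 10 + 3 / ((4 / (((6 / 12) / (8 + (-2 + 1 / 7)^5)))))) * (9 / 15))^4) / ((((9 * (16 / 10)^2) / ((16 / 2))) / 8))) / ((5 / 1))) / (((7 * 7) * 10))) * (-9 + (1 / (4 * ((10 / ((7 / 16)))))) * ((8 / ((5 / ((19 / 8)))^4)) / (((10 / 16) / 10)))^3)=-0.01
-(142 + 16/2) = -150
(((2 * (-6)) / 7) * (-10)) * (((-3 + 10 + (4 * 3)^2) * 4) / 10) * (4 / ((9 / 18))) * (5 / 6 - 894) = -51789376 / 7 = -7398482.29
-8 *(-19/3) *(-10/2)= -760/3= -253.33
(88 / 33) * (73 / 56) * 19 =66.05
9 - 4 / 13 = 113 / 13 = 8.69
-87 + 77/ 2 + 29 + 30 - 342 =-663/ 2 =-331.50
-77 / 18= -4.28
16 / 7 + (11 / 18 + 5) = 995 / 126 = 7.90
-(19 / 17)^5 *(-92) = 227801108 / 1419857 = 160.44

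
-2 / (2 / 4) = -4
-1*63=-63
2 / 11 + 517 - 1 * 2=5667 / 11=515.18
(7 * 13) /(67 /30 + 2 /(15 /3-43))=51870 /1243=41.73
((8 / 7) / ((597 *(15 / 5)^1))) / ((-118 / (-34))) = 136 / 739683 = 0.00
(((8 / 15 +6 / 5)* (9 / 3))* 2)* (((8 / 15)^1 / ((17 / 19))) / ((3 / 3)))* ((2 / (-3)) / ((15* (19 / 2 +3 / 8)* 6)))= -63232 / 13597875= -0.00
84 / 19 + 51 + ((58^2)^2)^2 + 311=2433198552649266 / 19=128063081718382.42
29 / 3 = 9.67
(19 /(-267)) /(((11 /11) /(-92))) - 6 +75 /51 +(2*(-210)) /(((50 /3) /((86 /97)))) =-44743459 /2201415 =-20.32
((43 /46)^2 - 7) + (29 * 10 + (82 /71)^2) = 285.21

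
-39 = -39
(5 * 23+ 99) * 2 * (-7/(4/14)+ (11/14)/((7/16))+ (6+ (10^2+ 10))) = 1956602/49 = 39930.65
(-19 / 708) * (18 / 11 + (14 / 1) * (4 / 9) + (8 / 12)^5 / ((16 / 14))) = -202483 / 946242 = -0.21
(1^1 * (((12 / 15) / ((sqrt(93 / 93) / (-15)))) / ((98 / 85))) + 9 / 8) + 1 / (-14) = -3667 / 392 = -9.35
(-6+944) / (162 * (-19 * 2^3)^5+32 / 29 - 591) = -27202 / 381180742943443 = -0.00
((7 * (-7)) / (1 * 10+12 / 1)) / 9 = -0.25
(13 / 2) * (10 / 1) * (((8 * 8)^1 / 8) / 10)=52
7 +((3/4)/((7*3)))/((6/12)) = 7.07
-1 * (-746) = 746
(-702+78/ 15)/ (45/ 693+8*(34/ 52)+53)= -1743742/ 145885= -11.95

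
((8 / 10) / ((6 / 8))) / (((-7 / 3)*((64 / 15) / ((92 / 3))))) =-23 / 7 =-3.29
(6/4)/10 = 3/20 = 0.15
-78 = -78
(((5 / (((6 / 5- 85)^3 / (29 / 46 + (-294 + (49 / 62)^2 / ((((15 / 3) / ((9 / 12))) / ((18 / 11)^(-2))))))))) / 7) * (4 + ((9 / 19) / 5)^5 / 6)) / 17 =203979936774424054283 / 2434854868472925736790400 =0.00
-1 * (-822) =822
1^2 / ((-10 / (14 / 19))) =-7 / 95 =-0.07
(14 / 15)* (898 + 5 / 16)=33537 / 40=838.42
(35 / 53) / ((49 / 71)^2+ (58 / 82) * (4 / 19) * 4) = 137442865 / 223098359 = 0.62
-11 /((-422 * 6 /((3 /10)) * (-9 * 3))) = -11 /227880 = -0.00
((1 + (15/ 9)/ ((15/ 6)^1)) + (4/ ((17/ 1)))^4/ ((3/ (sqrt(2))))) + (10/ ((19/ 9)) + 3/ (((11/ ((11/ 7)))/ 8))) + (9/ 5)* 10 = 256* sqrt(2)/ 250563 + 11105/ 399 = 27.83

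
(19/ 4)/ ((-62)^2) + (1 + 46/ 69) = 1.67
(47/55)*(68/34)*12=1128/55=20.51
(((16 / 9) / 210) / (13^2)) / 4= 2 / 159705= 0.00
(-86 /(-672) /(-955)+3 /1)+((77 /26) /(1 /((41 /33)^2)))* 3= 255650177 /15295280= 16.71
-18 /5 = -3.60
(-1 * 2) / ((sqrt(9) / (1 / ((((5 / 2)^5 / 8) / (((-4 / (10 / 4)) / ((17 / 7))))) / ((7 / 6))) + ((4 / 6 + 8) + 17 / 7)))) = -41026262 / 5578125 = -7.35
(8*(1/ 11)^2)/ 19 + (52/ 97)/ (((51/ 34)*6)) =126532/ 2007027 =0.06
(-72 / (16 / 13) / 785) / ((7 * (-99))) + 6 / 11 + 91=11066943 / 120890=91.55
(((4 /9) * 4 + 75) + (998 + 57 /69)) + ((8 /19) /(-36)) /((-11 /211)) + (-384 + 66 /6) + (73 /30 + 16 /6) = 306270983 /432630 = 707.93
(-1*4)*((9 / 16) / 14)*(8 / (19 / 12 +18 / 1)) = -0.07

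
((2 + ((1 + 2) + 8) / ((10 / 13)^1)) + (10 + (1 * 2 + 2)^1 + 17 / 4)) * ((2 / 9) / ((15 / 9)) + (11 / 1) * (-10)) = -284692 / 75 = -3795.89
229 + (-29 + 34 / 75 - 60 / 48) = 59761 / 300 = 199.20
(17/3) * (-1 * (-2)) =34/3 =11.33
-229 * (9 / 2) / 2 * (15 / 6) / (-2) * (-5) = -51525 / 16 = -3220.31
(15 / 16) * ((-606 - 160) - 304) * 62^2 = -7712025 / 2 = -3856012.50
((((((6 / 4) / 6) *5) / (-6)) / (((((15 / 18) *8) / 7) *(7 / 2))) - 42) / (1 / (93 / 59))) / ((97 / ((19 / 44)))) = -1189191 / 4028992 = -0.30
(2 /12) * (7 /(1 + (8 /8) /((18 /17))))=3 /5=0.60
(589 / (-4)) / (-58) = 589 / 232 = 2.54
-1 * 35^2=-1225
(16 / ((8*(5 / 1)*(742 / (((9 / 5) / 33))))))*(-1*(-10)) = 6 / 20405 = 0.00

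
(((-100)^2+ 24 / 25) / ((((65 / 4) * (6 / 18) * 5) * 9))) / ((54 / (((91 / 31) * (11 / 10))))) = 19251848 / 7846875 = 2.45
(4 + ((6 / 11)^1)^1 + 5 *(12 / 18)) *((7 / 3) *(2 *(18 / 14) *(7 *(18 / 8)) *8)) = 65520 / 11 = 5956.36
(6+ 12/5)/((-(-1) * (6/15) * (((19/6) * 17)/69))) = 8694/323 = 26.92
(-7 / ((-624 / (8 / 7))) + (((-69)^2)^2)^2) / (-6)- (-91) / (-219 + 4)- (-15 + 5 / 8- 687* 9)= -17232797477089545001 / 201240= -85633062398576.55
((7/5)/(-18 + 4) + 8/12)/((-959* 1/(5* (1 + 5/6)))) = -187/34524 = -0.01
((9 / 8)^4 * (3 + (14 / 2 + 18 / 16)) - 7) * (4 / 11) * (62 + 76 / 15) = 178340159 / 675840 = 263.88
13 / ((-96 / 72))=-39 / 4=-9.75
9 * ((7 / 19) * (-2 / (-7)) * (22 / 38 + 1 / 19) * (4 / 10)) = 432 / 1805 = 0.24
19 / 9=2.11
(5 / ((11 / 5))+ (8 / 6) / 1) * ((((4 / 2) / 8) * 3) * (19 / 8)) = 2261 / 352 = 6.42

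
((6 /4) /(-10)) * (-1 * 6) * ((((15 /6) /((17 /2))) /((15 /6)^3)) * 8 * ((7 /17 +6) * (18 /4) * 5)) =141264 /7225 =19.55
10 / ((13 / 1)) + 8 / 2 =62 / 13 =4.77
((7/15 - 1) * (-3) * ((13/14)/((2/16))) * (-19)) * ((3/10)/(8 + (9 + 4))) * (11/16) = -2717/1225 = -2.22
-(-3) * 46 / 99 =46 / 33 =1.39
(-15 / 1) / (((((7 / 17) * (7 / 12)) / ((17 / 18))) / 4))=-11560 / 49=-235.92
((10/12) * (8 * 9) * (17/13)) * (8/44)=2040/143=14.27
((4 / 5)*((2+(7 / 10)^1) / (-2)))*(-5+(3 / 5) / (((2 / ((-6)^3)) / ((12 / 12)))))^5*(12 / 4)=419384285916669 / 78125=5368118859.73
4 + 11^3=1335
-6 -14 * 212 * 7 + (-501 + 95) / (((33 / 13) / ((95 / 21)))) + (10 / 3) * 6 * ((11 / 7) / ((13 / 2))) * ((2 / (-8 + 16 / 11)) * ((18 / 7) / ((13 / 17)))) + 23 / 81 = -158710379039 / 7378371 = -21510.22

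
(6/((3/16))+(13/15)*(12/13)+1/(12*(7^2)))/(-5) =-96437/14700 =-6.56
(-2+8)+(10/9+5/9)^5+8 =6527/243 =26.86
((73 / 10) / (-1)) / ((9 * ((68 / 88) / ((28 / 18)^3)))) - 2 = -3318802 / 557685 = -5.95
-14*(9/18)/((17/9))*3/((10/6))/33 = -189/935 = -0.20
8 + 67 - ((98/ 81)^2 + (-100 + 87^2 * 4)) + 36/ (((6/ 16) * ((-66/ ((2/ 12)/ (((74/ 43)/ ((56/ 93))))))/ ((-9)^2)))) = -2492454837473/ 82780137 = -30109.33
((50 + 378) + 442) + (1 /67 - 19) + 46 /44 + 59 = 1342903 /1474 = 911.06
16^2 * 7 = 1792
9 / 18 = 1 / 2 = 0.50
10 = 10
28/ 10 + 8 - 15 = -21/ 5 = -4.20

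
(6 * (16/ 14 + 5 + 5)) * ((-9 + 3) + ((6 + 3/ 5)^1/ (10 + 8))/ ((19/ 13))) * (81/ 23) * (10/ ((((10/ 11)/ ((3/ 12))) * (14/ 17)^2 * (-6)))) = 914.81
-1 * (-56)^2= -3136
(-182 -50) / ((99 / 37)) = -8584 / 99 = -86.71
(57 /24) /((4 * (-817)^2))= 1 /1124192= 0.00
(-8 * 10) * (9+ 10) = -1520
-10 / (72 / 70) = -175 / 18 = -9.72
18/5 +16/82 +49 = 10823/205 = 52.80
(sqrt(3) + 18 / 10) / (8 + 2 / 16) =8 * sqrt(3) / 65 + 72 / 325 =0.43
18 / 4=9 / 2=4.50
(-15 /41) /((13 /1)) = -15 /533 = -0.03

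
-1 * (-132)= 132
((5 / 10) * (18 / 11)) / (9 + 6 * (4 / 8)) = 3 / 44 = 0.07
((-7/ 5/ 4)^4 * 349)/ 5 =837949/ 800000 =1.05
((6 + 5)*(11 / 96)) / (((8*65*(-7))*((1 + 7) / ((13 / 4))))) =-121 / 860160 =-0.00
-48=-48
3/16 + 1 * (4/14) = 53/112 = 0.47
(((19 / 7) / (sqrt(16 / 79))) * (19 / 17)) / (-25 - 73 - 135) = -361 * sqrt(79) / 110908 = -0.03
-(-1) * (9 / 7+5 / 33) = 332 / 231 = 1.44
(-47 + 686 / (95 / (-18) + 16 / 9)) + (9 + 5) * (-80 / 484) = -29683 / 121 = -245.31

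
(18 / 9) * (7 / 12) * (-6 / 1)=-7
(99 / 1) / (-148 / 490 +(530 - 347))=24255 / 44761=0.54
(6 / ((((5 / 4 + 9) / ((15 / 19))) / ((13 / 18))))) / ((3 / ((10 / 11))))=2600 / 25707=0.10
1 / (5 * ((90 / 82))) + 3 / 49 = 2684 / 11025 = 0.24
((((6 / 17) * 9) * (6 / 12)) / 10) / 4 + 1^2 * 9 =6147 / 680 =9.04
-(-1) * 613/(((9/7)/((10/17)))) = 42910/153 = 280.46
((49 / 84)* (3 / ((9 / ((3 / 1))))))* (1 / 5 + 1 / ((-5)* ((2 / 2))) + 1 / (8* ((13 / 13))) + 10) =189 / 32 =5.91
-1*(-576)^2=-331776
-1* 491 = -491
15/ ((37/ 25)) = 375/ 37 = 10.14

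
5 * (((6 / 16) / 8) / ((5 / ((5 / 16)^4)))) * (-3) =-5625 / 4194304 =-0.00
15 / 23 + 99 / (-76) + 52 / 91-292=-3573879 / 12236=-292.08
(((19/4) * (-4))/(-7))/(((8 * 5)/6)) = 57/140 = 0.41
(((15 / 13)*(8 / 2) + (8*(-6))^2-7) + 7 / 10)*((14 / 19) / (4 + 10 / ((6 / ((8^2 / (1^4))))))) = 6285321 / 410020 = 15.33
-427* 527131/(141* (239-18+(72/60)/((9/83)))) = -1125424685/163607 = -6878.83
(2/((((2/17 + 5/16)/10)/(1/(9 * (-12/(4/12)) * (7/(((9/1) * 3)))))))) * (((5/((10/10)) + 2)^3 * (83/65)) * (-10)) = 2424.33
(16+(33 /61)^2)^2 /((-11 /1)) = -3675390625 /152304251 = -24.13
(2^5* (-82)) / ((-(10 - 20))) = -262.40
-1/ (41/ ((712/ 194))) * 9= -3204/ 3977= -0.81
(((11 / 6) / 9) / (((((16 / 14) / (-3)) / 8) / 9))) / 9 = -4.28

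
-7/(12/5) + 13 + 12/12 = 133/12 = 11.08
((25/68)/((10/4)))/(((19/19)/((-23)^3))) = -60835/34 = -1789.26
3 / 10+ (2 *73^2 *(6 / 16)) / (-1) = -79929 / 20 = -3996.45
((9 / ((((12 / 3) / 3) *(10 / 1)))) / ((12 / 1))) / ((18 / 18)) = 9 / 160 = 0.06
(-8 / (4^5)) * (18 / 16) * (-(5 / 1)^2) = 225 / 1024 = 0.22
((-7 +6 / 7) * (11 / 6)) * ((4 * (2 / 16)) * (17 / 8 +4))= -3311 / 96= -34.49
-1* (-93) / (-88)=-93 / 88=-1.06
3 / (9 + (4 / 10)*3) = 5 / 17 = 0.29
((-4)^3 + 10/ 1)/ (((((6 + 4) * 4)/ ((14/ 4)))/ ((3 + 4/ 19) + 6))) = -6615/ 152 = -43.52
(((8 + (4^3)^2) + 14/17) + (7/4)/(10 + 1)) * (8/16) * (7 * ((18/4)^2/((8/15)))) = 26114832135/47872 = 545513.71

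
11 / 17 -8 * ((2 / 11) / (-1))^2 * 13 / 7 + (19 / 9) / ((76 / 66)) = 171859 / 86394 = 1.99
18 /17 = 1.06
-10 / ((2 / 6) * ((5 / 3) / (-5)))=90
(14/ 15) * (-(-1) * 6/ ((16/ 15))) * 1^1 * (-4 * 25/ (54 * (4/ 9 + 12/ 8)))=-5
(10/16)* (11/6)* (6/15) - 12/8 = -25/24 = -1.04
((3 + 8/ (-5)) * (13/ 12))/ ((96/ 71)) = 6461/ 5760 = 1.12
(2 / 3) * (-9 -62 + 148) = 154 / 3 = 51.33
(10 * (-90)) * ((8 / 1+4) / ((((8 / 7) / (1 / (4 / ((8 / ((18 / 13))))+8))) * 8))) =-61425 / 452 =-135.90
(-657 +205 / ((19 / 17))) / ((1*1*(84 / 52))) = -293.17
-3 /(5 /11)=-33 /5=-6.60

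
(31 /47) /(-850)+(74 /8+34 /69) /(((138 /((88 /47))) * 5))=4880839 /190201950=0.03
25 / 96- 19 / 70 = -37 / 3360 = -0.01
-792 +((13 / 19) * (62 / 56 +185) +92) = -304657 / 532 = -572.66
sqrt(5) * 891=891 * sqrt(5)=1992.34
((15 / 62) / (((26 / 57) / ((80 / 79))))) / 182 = 8550 / 2897167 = 0.00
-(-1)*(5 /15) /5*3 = 1 /5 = 0.20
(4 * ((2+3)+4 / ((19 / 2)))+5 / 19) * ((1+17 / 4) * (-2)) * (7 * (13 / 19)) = -796887 / 722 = -1103.72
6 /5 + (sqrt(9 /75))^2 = 33 /25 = 1.32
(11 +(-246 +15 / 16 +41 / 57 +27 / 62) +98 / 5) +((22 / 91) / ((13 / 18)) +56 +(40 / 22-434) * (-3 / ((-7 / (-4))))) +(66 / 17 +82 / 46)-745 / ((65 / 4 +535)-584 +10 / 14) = 62968447113529 / 102750201840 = 612.83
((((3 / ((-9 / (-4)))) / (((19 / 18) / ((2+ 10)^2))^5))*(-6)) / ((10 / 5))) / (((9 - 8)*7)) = -467988280328060928 / 17332693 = -27000321319.26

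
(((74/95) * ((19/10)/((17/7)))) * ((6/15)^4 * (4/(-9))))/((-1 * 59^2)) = 16576/8321765625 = 0.00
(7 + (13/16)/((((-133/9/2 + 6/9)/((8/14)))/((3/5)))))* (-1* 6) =-176817/4235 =-41.75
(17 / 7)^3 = 4913 / 343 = 14.32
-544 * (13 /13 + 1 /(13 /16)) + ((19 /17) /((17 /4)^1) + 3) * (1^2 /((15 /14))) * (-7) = -69590342 /56355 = -1234.86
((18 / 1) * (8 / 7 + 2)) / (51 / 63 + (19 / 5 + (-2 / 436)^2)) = 282292560 / 23001721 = 12.27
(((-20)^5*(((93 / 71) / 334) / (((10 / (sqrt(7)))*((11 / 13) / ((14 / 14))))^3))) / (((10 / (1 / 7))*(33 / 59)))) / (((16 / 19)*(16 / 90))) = -17178288075*sqrt(7) / 694393348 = -65.45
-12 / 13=-0.92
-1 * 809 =-809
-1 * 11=-11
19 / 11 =1.73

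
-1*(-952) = 952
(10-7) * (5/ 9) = 5/ 3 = 1.67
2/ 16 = 1/ 8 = 0.12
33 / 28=1.18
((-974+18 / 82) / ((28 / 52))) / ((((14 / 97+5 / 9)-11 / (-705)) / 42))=-319441721625 / 3009113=-106158.10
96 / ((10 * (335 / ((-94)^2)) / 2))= 848256 / 1675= 506.42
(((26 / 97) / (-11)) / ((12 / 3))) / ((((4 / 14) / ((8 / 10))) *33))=-91 / 176055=-0.00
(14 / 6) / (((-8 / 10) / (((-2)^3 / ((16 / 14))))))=245 / 12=20.42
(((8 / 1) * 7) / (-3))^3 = -175616 / 27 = -6504.30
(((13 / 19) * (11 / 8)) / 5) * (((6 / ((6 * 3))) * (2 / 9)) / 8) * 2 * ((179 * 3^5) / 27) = 5.61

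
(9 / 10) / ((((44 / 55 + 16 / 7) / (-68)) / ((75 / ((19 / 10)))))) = -14875 / 19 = -782.89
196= 196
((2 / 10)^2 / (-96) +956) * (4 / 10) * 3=2294399 / 2000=1147.20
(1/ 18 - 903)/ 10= -16253/ 180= -90.29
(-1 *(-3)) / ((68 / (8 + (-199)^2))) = 118827 / 68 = 1747.46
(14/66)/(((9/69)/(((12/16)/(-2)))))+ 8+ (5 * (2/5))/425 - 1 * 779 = -86574097/112200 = -771.61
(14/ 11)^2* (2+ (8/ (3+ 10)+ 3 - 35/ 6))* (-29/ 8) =1.28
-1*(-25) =25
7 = 7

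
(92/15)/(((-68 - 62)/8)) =-368/975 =-0.38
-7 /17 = -0.41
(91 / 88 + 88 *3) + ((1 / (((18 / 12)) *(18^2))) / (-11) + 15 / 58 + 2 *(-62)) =87620581 / 620136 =141.29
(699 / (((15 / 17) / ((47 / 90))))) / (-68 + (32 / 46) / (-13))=-55663933 / 9156600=-6.08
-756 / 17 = -44.47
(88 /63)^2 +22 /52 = 245003 /103194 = 2.37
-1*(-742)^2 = -550564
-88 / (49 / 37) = -3256 / 49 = -66.45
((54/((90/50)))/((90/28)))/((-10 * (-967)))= 14/14505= 0.00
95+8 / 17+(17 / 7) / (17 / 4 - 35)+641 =10778564 / 14637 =736.39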